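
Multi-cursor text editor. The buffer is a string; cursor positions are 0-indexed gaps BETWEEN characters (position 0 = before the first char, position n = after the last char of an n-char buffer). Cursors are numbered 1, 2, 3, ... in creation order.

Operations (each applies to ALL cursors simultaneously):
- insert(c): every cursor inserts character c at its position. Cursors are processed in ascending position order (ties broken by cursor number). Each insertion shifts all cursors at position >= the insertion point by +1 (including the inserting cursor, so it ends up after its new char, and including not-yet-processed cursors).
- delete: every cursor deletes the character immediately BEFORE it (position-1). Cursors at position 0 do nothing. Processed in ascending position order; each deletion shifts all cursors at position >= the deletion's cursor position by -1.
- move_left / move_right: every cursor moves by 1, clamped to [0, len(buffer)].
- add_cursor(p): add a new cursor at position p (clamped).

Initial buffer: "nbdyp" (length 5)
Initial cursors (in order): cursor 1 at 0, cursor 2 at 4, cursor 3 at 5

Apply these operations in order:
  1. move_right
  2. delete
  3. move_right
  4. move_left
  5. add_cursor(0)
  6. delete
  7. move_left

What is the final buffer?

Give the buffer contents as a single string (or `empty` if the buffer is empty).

After op 1 (move_right): buffer="nbdyp" (len 5), cursors c1@1 c2@5 c3@5, authorship .....
After op 2 (delete): buffer="bd" (len 2), cursors c1@0 c2@2 c3@2, authorship ..
After op 3 (move_right): buffer="bd" (len 2), cursors c1@1 c2@2 c3@2, authorship ..
After op 4 (move_left): buffer="bd" (len 2), cursors c1@0 c2@1 c3@1, authorship ..
After op 5 (add_cursor(0)): buffer="bd" (len 2), cursors c1@0 c4@0 c2@1 c3@1, authorship ..
After op 6 (delete): buffer="d" (len 1), cursors c1@0 c2@0 c3@0 c4@0, authorship .
After op 7 (move_left): buffer="d" (len 1), cursors c1@0 c2@0 c3@0 c4@0, authorship .

Answer: d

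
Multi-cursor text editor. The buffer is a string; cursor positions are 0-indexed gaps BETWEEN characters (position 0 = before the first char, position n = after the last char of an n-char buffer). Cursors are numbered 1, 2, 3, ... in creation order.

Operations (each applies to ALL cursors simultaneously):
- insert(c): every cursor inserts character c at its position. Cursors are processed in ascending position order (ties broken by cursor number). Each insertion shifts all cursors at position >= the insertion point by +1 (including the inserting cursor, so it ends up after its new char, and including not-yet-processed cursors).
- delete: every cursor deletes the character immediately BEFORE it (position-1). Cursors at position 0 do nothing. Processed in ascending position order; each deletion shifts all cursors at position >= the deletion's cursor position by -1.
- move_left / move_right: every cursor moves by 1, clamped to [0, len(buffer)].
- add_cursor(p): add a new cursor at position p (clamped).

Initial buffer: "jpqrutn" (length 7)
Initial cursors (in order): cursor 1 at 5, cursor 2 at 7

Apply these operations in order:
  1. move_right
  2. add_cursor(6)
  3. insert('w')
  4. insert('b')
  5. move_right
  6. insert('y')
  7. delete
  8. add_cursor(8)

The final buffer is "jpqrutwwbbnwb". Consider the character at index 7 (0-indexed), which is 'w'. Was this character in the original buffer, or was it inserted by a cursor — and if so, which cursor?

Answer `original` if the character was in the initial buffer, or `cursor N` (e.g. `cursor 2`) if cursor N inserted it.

Answer: cursor 3

Derivation:
After op 1 (move_right): buffer="jpqrutn" (len 7), cursors c1@6 c2@7, authorship .......
After op 2 (add_cursor(6)): buffer="jpqrutn" (len 7), cursors c1@6 c3@6 c2@7, authorship .......
After op 3 (insert('w')): buffer="jpqrutwwnw" (len 10), cursors c1@8 c3@8 c2@10, authorship ......13.2
After op 4 (insert('b')): buffer="jpqrutwwbbnwb" (len 13), cursors c1@10 c3@10 c2@13, authorship ......1313.22
After op 5 (move_right): buffer="jpqrutwwbbnwb" (len 13), cursors c1@11 c3@11 c2@13, authorship ......1313.22
After op 6 (insert('y')): buffer="jpqrutwwbbnyywby" (len 16), cursors c1@13 c3@13 c2@16, authorship ......1313.13222
After op 7 (delete): buffer="jpqrutwwbbnwb" (len 13), cursors c1@11 c3@11 c2@13, authorship ......1313.22
After op 8 (add_cursor(8)): buffer="jpqrutwwbbnwb" (len 13), cursors c4@8 c1@11 c3@11 c2@13, authorship ......1313.22
Authorship (.=original, N=cursor N): . . . . . . 1 3 1 3 . 2 2
Index 7: author = 3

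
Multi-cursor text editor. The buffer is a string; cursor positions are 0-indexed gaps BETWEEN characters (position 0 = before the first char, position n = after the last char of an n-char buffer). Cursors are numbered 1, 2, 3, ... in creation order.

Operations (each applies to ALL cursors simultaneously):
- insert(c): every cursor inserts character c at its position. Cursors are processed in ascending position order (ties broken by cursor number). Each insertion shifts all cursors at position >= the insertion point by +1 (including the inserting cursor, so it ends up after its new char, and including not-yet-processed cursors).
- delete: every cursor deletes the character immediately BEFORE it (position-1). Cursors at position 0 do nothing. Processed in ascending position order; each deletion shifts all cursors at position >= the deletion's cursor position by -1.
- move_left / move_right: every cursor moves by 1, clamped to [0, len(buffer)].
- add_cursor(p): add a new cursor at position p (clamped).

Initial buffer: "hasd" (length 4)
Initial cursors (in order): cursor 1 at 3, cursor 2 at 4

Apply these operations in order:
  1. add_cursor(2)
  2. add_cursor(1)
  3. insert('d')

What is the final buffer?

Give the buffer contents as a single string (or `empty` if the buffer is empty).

Answer: hdadsddd

Derivation:
After op 1 (add_cursor(2)): buffer="hasd" (len 4), cursors c3@2 c1@3 c2@4, authorship ....
After op 2 (add_cursor(1)): buffer="hasd" (len 4), cursors c4@1 c3@2 c1@3 c2@4, authorship ....
After op 3 (insert('d')): buffer="hdadsddd" (len 8), cursors c4@2 c3@4 c1@6 c2@8, authorship .4.3.1.2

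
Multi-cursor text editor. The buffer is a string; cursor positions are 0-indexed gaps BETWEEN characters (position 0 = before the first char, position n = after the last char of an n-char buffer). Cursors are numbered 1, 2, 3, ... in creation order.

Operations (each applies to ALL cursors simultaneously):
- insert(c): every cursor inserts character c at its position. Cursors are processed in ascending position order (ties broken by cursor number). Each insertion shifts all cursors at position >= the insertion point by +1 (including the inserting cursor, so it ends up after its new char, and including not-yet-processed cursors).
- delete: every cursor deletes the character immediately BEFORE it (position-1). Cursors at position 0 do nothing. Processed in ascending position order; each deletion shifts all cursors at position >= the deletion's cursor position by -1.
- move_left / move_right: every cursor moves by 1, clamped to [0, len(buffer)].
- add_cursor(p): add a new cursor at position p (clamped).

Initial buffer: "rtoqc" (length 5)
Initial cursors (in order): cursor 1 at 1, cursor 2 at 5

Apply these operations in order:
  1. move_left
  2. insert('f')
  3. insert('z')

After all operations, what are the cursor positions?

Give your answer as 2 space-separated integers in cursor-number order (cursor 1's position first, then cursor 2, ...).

After op 1 (move_left): buffer="rtoqc" (len 5), cursors c1@0 c2@4, authorship .....
After op 2 (insert('f')): buffer="frtoqfc" (len 7), cursors c1@1 c2@6, authorship 1....2.
After op 3 (insert('z')): buffer="fzrtoqfzc" (len 9), cursors c1@2 c2@8, authorship 11....22.

Answer: 2 8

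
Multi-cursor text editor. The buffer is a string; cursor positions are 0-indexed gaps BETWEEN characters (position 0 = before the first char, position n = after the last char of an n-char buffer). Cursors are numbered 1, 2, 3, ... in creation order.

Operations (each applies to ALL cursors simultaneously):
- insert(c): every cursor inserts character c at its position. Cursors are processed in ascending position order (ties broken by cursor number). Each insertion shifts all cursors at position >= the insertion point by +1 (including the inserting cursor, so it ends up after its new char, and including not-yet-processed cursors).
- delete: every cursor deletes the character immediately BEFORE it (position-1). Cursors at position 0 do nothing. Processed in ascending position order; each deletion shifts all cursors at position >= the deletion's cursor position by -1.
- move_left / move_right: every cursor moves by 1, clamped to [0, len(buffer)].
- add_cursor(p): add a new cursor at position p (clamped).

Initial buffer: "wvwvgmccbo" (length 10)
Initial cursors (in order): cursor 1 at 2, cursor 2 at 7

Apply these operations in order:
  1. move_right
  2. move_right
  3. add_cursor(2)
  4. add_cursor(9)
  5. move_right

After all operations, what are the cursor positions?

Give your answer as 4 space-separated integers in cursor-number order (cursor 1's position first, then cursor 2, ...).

After op 1 (move_right): buffer="wvwvgmccbo" (len 10), cursors c1@3 c2@8, authorship ..........
After op 2 (move_right): buffer="wvwvgmccbo" (len 10), cursors c1@4 c2@9, authorship ..........
After op 3 (add_cursor(2)): buffer="wvwvgmccbo" (len 10), cursors c3@2 c1@4 c2@9, authorship ..........
After op 4 (add_cursor(9)): buffer="wvwvgmccbo" (len 10), cursors c3@2 c1@4 c2@9 c4@9, authorship ..........
After op 5 (move_right): buffer="wvwvgmccbo" (len 10), cursors c3@3 c1@5 c2@10 c4@10, authorship ..........

Answer: 5 10 3 10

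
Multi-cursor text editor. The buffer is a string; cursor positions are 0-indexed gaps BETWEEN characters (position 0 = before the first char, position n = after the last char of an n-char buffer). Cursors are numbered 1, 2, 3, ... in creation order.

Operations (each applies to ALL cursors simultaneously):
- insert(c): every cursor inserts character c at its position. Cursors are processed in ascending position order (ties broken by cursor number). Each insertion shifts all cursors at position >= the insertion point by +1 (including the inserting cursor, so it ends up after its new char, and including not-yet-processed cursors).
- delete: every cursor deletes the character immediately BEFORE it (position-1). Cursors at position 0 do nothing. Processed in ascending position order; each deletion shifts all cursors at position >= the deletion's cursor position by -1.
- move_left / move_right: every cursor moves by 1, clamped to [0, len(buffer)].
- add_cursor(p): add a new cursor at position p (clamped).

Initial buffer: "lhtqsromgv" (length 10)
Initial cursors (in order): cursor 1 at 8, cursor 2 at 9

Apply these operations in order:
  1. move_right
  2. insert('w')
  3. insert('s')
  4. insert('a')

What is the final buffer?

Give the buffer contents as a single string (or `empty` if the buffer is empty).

After op 1 (move_right): buffer="lhtqsromgv" (len 10), cursors c1@9 c2@10, authorship ..........
After op 2 (insert('w')): buffer="lhtqsromgwvw" (len 12), cursors c1@10 c2@12, authorship .........1.2
After op 3 (insert('s')): buffer="lhtqsromgwsvws" (len 14), cursors c1@11 c2@14, authorship .........11.22
After op 4 (insert('a')): buffer="lhtqsromgwsavwsa" (len 16), cursors c1@12 c2@16, authorship .........111.222

Answer: lhtqsromgwsavwsa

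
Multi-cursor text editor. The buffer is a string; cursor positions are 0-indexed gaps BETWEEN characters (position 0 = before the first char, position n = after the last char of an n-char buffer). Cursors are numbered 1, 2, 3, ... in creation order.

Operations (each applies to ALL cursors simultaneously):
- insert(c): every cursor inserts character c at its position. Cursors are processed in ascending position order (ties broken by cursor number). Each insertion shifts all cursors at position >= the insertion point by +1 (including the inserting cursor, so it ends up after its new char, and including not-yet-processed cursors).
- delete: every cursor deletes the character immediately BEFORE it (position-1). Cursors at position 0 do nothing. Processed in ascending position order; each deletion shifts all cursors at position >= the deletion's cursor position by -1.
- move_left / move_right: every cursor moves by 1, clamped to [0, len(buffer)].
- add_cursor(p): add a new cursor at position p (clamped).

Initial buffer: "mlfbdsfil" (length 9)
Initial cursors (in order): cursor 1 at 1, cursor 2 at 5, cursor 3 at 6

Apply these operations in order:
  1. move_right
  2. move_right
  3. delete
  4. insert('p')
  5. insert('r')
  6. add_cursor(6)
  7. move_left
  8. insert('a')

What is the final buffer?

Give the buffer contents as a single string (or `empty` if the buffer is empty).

Answer: mlparbadsppraarl

Derivation:
After op 1 (move_right): buffer="mlfbdsfil" (len 9), cursors c1@2 c2@6 c3@7, authorship .........
After op 2 (move_right): buffer="mlfbdsfil" (len 9), cursors c1@3 c2@7 c3@8, authorship .........
After op 3 (delete): buffer="mlbdsl" (len 6), cursors c1@2 c2@5 c3@5, authorship ......
After op 4 (insert('p')): buffer="mlpbdsppl" (len 9), cursors c1@3 c2@8 c3@8, authorship ..1...23.
After op 5 (insert('r')): buffer="mlprbdspprrl" (len 12), cursors c1@4 c2@11 c3@11, authorship ..11...2323.
After op 6 (add_cursor(6)): buffer="mlprbdspprrl" (len 12), cursors c1@4 c4@6 c2@11 c3@11, authorship ..11...2323.
After op 7 (move_left): buffer="mlprbdspprrl" (len 12), cursors c1@3 c4@5 c2@10 c3@10, authorship ..11...2323.
After op 8 (insert('a')): buffer="mlparbadsppraarl" (len 16), cursors c1@4 c4@7 c2@14 c3@14, authorship ..111.4..232233.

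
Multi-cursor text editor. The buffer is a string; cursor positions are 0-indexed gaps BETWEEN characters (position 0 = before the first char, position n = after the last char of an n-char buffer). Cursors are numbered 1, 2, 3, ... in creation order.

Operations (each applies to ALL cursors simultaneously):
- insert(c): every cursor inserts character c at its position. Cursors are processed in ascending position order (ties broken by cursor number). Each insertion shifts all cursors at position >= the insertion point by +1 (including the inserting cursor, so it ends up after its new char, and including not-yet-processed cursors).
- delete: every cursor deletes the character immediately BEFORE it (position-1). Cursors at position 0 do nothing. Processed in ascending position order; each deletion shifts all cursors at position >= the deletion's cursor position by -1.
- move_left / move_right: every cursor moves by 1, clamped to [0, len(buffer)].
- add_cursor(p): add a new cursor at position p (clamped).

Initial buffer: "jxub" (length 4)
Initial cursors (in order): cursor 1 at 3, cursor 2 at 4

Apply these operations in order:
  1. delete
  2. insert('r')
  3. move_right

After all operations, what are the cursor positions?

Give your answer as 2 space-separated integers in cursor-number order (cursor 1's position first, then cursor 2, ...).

After op 1 (delete): buffer="jx" (len 2), cursors c1@2 c2@2, authorship ..
After op 2 (insert('r')): buffer="jxrr" (len 4), cursors c1@4 c2@4, authorship ..12
After op 3 (move_right): buffer="jxrr" (len 4), cursors c1@4 c2@4, authorship ..12

Answer: 4 4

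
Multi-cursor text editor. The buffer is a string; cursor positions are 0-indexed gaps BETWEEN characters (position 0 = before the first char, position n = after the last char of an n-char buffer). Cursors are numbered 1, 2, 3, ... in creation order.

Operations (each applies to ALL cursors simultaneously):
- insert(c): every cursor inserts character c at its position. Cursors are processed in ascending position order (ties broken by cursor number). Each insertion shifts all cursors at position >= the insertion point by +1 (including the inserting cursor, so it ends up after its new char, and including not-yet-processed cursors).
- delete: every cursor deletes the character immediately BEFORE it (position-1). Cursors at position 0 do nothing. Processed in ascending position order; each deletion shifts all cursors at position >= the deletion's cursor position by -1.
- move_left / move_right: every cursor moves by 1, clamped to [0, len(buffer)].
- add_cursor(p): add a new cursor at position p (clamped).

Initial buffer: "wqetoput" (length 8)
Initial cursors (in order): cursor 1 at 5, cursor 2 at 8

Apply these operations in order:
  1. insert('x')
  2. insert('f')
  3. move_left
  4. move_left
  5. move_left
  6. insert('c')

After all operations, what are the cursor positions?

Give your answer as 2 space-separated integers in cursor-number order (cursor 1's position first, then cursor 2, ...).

After op 1 (insert('x')): buffer="wqetoxputx" (len 10), cursors c1@6 c2@10, authorship .....1...2
After op 2 (insert('f')): buffer="wqetoxfputxf" (len 12), cursors c1@7 c2@12, authorship .....11...22
After op 3 (move_left): buffer="wqetoxfputxf" (len 12), cursors c1@6 c2@11, authorship .....11...22
After op 4 (move_left): buffer="wqetoxfputxf" (len 12), cursors c1@5 c2@10, authorship .....11...22
After op 5 (move_left): buffer="wqetoxfputxf" (len 12), cursors c1@4 c2@9, authorship .....11...22
After op 6 (insert('c')): buffer="wqetcoxfpuctxf" (len 14), cursors c1@5 c2@11, authorship ....1.11..2.22

Answer: 5 11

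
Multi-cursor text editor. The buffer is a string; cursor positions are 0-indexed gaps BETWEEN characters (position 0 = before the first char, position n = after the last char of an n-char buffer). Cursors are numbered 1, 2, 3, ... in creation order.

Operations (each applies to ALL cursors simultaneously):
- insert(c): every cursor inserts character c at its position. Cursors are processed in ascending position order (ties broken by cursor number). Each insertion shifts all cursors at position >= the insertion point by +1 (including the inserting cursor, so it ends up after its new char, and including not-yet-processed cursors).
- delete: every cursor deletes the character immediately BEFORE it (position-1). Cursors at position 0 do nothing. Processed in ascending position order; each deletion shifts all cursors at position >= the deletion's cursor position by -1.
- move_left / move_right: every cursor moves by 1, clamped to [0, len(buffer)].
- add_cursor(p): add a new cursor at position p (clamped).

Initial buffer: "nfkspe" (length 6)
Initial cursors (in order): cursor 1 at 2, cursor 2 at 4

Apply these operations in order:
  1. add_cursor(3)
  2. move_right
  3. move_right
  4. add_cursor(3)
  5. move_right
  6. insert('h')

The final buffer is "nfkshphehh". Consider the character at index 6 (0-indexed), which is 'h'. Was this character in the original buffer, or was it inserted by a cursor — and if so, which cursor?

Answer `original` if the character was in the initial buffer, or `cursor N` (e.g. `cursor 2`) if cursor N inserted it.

After op 1 (add_cursor(3)): buffer="nfkspe" (len 6), cursors c1@2 c3@3 c2@4, authorship ......
After op 2 (move_right): buffer="nfkspe" (len 6), cursors c1@3 c3@4 c2@5, authorship ......
After op 3 (move_right): buffer="nfkspe" (len 6), cursors c1@4 c3@5 c2@6, authorship ......
After op 4 (add_cursor(3)): buffer="nfkspe" (len 6), cursors c4@3 c1@4 c3@5 c2@6, authorship ......
After op 5 (move_right): buffer="nfkspe" (len 6), cursors c4@4 c1@5 c2@6 c3@6, authorship ......
After op 6 (insert('h')): buffer="nfkshphehh" (len 10), cursors c4@5 c1@7 c2@10 c3@10, authorship ....4.1.23
Authorship (.=original, N=cursor N): . . . . 4 . 1 . 2 3
Index 6: author = 1

Answer: cursor 1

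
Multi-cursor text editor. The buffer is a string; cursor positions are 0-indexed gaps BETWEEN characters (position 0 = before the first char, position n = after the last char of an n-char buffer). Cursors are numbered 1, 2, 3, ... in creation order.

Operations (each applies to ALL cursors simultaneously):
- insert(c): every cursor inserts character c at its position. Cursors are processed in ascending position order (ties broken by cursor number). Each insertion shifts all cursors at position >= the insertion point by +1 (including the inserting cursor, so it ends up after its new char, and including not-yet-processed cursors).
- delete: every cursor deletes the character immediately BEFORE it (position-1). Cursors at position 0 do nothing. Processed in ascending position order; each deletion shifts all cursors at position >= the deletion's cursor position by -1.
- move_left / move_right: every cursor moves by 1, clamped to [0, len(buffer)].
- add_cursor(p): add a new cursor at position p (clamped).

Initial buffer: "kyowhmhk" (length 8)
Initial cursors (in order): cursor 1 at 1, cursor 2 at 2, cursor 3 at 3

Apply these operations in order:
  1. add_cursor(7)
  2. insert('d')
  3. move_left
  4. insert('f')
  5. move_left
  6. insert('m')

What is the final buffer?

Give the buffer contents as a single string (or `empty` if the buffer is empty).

Answer: kmfdymfdomfdwhmhmfdk

Derivation:
After op 1 (add_cursor(7)): buffer="kyowhmhk" (len 8), cursors c1@1 c2@2 c3@3 c4@7, authorship ........
After op 2 (insert('d')): buffer="kdydodwhmhdk" (len 12), cursors c1@2 c2@4 c3@6 c4@11, authorship .1.2.3....4.
After op 3 (move_left): buffer="kdydodwhmhdk" (len 12), cursors c1@1 c2@3 c3@5 c4@10, authorship .1.2.3....4.
After op 4 (insert('f')): buffer="kfdyfdofdwhmhfdk" (len 16), cursors c1@2 c2@5 c3@8 c4@14, authorship .11.22.33....44.
After op 5 (move_left): buffer="kfdyfdofdwhmhfdk" (len 16), cursors c1@1 c2@4 c3@7 c4@13, authorship .11.22.33....44.
After op 6 (insert('m')): buffer="kmfdymfdomfdwhmhmfdk" (len 20), cursors c1@2 c2@6 c3@10 c4@17, authorship .111.222.333....444.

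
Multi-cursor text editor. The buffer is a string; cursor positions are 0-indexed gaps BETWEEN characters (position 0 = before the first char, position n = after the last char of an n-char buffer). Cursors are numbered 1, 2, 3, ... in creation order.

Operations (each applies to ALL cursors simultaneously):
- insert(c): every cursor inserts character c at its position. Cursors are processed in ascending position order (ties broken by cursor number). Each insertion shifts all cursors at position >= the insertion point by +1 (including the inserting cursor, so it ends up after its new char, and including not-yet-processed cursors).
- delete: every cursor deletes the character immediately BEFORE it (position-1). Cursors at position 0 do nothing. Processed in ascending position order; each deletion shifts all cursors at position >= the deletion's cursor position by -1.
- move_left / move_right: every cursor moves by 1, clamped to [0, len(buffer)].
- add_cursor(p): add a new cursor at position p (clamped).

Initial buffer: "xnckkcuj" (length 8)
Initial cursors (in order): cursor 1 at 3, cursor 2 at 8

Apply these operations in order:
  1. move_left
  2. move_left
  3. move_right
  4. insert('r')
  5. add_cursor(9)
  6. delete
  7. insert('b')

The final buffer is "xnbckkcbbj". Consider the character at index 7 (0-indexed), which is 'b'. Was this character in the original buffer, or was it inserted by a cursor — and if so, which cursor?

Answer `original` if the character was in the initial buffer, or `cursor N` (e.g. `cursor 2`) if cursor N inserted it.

After op 1 (move_left): buffer="xnckkcuj" (len 8), cursors c1@2 c2@7, authorship ........
After op 2 (move_left): buffer="xnckkcuj" (len 8), cursors c1@1 c2@6, authorship ........
After op 3 (move_right): buffer="xnckkcuj" (len 8), cursors c1@2 c2@7, authorship ........
After op 4 (insert('r')): buffer="xnrckkcurj" (len 10), cursors c1@3 c2@9, authorship ..1.....2.
After op 5 (add_cursor(9)): buffer="xnrckkcurj" (len 10), cursors c1@3 c2@9 c3@9, authorship ..1.....2.
After op 6 (delete): buffer="xnckkcj" (len 7), cursors c1@2 c2@6 c3@6, authorship .......
After op 7 (insert('b')): buffer="xnbckkcbbj" (len 10), cursors c1@3 c2@9 c3@9, authorship ..1....23.
Authorship (.=original, N=cursor N): . . 1 . . . . 2 3 .
Index 7: author = 2

Answer: cursor 2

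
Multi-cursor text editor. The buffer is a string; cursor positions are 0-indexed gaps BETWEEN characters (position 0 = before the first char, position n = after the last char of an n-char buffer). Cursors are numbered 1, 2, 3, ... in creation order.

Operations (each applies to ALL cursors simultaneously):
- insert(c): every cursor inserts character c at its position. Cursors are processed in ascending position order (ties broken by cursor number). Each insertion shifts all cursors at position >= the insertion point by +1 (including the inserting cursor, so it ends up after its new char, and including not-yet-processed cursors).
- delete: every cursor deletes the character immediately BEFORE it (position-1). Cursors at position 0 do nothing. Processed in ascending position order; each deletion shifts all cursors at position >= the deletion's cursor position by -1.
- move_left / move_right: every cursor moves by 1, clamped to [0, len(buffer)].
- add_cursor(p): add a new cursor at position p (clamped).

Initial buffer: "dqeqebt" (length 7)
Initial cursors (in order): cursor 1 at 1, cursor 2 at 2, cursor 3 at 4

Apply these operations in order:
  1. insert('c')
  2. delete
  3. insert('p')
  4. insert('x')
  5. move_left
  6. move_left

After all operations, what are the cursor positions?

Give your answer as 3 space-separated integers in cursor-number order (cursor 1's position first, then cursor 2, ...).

After op 1 (insert('c')): buffer="dcqceqcebt" (len 10), cursors c1@2 c2@4 c3@7, authorship .1.2..3...
After op 2 (delete): buffer="dqeqebt" (len 7), cursors c1@1 c2@2 c3@4, authorship .......
After op 3 (insert('p')): buffer="dpqpeqpebt" (len 10), cursors c1@2 c2@4 c3@7, authorship .1.2..3...
After op 4 (insert('x')): buffer="dpxqpxeqpxebt" (len 13), cursors c1@3 c2@6 c3@10, authorship .11.22..33...
After op 5 (move_left): buffer="dpxqpxeqpxebt" (len 13), cursors c1@2 c2@5 c3@9, authorship .11.22..33...
After op 6 (move_left): buffer="dpxqpxeqpxebt" (len 13), cursors c1@1 c2@4 c3@8, authorship .11.22..33...

Answer: 1 4 8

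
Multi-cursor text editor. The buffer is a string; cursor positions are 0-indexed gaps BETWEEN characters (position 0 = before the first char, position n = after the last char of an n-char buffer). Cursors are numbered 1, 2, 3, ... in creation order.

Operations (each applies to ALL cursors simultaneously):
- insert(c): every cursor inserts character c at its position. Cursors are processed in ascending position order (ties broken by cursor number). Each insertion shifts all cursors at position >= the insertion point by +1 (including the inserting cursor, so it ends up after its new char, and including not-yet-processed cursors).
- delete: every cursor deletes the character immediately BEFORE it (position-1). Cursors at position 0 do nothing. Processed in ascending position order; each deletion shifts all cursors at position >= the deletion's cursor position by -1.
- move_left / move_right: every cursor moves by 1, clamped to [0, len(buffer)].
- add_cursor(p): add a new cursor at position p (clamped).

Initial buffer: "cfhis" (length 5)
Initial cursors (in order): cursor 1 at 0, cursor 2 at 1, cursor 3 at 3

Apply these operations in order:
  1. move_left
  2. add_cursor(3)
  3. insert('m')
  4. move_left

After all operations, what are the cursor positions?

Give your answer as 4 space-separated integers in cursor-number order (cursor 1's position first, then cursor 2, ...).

After op 1 (move_left): buffer="cfhis" (len 5), cursors c1@0 c2@0 c3@2, authorship .....
After op 2 (add_cursor(3)): buffer="cfhis" (len 5), cursors c1@0 c2@0 c3@2 c4@3, authorship .....
After op 3 (insert('m')): buffer="mmcfmhmis" (len 9), cursors c1@2 c2@2 c3@5 c4@7, authorship 12..3.4..
After op 4 (move_left): buffer="mmcfmhmis" (len 9), cursors c1@1 c2@1 c3@4 c4@6, authorship 12..3.4..

Answer: 1 1 4 6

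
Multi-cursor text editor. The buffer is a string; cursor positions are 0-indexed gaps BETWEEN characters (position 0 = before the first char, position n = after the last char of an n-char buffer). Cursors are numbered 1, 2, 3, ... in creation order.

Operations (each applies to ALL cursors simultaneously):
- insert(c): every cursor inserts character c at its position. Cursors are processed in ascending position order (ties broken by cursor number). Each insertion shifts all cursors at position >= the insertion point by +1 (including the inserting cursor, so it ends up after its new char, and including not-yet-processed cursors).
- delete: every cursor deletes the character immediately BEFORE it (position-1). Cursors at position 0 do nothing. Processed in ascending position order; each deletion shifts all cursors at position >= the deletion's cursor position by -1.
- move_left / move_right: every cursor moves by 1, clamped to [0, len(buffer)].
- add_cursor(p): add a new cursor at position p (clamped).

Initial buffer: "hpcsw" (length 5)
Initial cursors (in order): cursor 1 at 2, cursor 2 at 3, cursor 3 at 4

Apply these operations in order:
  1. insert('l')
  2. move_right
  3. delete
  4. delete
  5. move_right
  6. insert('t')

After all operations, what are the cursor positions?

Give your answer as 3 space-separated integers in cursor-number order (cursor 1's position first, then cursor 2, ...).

Answer: 5 5 5

Derivation:
After op 1 (insert('l')): buffer="hplclslw" (len 8), cursors c1@3 c2@5 c3@7, authorship ..1.2.3.
After op 2 (move_right): buffer="hplclslw" (len 8), cursors c1@4 c2@6 c3@8, authorship ..1.2.3.
After op 3 (delete): buffer="hplll" (len 5), cursors c1@3 c2@4 c3@5, authorship ..123
After op 4 (delete): buffer="hp" (len 2), cursors c1@2 c2@2 c3@2, authorship ..
After op 5 (move_right): buffer="hp" (len 2), cursors c1@2 c2@2 c3@2, authorship ..
After op 6 (insert('t')): buffer="hpttt" (len 5), cursors c1@5 c2@5 c3@5, authorship ..123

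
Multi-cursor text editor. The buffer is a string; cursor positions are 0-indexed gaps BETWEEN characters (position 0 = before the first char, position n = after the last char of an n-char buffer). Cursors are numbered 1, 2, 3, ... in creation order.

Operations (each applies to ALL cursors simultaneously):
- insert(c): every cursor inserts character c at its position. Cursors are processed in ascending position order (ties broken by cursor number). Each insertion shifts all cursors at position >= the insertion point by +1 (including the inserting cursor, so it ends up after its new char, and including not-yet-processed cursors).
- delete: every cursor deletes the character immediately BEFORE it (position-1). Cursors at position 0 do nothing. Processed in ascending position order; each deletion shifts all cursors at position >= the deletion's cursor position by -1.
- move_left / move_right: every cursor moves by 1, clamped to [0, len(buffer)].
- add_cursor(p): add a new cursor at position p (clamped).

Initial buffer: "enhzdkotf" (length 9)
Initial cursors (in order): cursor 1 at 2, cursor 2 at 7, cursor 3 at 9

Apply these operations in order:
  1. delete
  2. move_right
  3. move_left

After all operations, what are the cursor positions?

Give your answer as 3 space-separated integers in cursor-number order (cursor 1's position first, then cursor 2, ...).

After op 1 (delete): buffer="ehzdkt" (len 6), cursors c1@1 c2@5 c3@6, authorship ......
After op 2 (move_right): buffer="ehzdkt" (len 6), cursors c1@2 c2@6 c3@6, authorship ......
After op 3 (move_left): buffer="ehzdkt" (len 6), cursors c1@1 c2@5 c3@5, authorship ......

Answer: 1 5 5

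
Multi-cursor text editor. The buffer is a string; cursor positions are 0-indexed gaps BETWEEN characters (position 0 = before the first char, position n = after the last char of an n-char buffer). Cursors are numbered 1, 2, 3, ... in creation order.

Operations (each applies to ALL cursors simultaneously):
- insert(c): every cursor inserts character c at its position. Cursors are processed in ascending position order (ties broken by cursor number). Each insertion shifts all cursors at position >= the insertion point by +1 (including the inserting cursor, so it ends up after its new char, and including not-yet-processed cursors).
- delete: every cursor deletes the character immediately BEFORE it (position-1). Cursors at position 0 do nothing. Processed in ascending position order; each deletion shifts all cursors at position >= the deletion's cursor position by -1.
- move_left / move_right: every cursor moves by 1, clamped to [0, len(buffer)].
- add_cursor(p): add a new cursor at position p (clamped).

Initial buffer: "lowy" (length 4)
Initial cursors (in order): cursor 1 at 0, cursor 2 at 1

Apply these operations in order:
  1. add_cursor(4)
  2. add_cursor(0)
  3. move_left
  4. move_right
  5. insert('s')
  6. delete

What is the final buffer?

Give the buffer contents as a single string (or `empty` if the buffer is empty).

Answer: lowy

Derivation:
After op 1 (add_cursor(4)): buffer="lowy" (len 4), cursors c1@0 c2@1 c3@4, authorship ....
After op 2 (add_cursor(0)): buffer="lowy" (len 4), cursors c1@0 c4@0 c2@1 c3@4, authorship ....
After op 3 (move_left): buffer="lowy" (len 4), cursors c1@0 c2@0 c4@0 c3@3, authorship ....
After op 4 (move_right): buffer="lowy" (len 4), cursors c1@1 c2@1 c4@1 c3@4, authorship ....
After op 5 (insert('s')): buffer="lsssowys" (len 8), cursors c1@4 c2@4 c4@4 c3@8, authorship .124...3
After op 6 (delete): buffer="lowy" (len 4), cursors c1@1 c2@1 c4@1 c3@4, authorship ....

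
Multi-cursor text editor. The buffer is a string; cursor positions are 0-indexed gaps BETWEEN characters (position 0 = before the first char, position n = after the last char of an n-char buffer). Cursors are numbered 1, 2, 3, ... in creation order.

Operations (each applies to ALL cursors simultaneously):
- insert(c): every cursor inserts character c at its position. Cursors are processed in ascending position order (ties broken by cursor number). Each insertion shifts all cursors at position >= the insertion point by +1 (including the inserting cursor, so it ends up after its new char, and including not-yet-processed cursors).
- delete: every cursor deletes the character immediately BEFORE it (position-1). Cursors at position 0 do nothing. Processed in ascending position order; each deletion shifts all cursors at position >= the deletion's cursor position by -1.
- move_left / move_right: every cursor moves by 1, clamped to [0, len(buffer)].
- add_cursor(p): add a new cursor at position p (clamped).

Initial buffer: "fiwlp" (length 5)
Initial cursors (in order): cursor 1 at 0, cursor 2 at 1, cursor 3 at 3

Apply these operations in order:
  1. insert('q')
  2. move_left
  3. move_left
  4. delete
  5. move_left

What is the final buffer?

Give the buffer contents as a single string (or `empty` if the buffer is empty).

After op 1 (insert('q')): buffer="qfqiwqlp" (len 8), cursors c1@1 c2@3 c3@6, authorship 1.2..3..
After op 2 (move_left): buffer="qfqiwqlp" (len 8), cursors c1@0 c2@2 c3@5, authorship 1.2..3..
After op 3 (move_left): buffer="qfqiwqlp" (len 8), cursors c1@0 c2@1 c3@4, authorship 1.2..3..
After op 4 (delete): buffer="fqwqlp" (len 6), cursors c1@0 c2@0 c3@2, authorship .2.3..
After op 5 (move_left): buffer="fqwqlp" (len 6), cursors c1@0 c2@0 c3@1, authorship .2.3..

Answer: fqwqlp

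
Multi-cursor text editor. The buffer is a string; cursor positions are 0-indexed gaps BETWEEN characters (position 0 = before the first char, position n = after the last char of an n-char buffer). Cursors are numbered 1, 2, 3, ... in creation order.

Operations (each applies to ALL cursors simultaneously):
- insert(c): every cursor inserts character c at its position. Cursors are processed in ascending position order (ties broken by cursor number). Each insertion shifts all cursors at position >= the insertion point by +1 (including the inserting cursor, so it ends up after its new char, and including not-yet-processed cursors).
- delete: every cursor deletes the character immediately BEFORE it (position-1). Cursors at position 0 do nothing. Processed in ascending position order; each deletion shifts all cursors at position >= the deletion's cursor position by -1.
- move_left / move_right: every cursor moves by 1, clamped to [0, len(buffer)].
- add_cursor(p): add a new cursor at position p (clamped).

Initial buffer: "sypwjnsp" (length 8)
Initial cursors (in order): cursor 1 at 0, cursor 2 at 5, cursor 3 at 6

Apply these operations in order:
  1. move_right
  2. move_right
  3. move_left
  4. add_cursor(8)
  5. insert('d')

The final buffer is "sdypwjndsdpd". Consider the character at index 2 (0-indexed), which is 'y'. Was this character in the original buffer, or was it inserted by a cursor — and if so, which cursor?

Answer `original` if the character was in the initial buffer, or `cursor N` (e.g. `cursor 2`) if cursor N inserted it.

After op 1 (move_right): buffer="sypwjnsp" (len 8), cursors c1@1 c2@6 c3@7, authorship ........
After op 2 (move_right): buffer="sypwjnsp" (len 8), cursors c1@2 c2@7 c3@8, authorship ........
After op 3 (move_left): buffer="sypwjnsp" (len 8), cursors c1@1 c2@6 c3@7, authorship ........
After op 4 (add_cursor(8)): buffer="sypwjnsp" (len 8), cursors c1@1 c2@6 c3@7 c4@8, authorship ........
After op 5 (insert('d')): buffer="sdypwjndsdpd" (len 12), cursors c1@2 c2@8 c3@10 c4@12, authorship .1.....2.3.4
Authorship (.=original, N=cursor N): . 1 . . . . . 2 . 3 . 4
Index 2: author = original

Answer: original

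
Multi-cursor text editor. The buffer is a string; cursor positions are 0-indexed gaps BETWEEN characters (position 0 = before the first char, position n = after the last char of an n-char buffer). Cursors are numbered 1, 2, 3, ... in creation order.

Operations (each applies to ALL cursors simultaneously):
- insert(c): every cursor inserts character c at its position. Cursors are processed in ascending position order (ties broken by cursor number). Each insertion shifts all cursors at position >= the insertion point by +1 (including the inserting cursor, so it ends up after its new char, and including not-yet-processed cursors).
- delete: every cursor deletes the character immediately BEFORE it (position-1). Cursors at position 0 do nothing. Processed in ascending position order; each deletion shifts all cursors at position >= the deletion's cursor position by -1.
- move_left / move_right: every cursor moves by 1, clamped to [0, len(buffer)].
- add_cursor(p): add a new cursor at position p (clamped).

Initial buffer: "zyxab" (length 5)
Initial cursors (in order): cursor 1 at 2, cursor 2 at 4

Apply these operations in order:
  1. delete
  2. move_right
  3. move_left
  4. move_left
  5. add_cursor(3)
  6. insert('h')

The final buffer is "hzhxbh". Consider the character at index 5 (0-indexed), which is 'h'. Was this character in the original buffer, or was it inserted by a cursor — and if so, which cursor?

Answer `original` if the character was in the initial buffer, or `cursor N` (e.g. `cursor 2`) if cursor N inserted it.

Answer: cursor 3

Derivation:
After op 1 (delete): buffer="zxb" (len 3), cursors c1@1 c2@2, authorship ...
After op 2 (move_right): buffer="zxb" (len 3), cursors c1@2 c2@3, authorship ...
After op 3 (move_left): buffer="zxb" (len 3), cursors c1@1 c2@2, authorship ...
After op 4 (move_left): buffer="zxb" (len 3), cursors c1@0 c2@1, authorship ...
After op 5 (add_cursor(3)): buffer="zxb" (len 3), cursors c1@0 c2@1 c3@3, authorship ...
After op 6 (insert('h')): buffer="hzhxbh" (len 6), cursors c1@1 c2@3 c3@6, authorship 1.2..3
Authorship (.=original, N=cursor N): 1 . 2 . . 3
Index 5: author = 3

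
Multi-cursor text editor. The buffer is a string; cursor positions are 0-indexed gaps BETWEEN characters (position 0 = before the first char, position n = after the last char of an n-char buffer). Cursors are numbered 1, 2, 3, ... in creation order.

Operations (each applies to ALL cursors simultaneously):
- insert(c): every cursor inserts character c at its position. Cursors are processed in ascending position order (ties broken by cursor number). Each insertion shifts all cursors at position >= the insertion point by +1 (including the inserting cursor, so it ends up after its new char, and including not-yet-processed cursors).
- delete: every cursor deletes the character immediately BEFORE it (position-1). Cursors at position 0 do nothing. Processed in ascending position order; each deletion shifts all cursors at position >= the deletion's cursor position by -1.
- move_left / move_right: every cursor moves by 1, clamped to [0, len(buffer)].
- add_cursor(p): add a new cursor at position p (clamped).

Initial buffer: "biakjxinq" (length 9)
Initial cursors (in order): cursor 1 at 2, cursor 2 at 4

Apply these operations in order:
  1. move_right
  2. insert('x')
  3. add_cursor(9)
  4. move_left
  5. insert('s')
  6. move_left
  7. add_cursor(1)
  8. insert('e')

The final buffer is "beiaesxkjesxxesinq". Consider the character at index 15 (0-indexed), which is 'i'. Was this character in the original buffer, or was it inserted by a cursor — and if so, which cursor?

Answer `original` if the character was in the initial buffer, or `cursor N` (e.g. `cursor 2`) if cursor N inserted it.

Answer: original

Derivation:
After op 1 (move_right): buffer="biakjxinq" (len 9), cursors c1@3 c2@5, authorship .........
After op 2 (insert('x')): buffer="biaxkjxxinq" (len 11), cursors c1@4 c2@7, authorship ...1..2....
After op 3 (add_cursor(9)): buffer="biaxkjxxinq" (len 11), cursors c1@4 c2@7 c3@9, authorship ...1..2....
After op 4 (move_left): buffer="biaxkjxxinq" (len 11), cursors c1@3 c2@6 c3@8, authorship ...1..2....
After op 5 (insert('s')): buffer="biasxkjsxxsinq" (len 14), cursors c1@4 c2@8 c3@11, authorship ...11..22.3...
After op 6 (move_left): buffer="biasxkjsxxsinq" (len 14), cursors c1@3 c2@7 c3@10, authorship ...11..22.3...
After op 7 (add_cursor(1)): buffer="biasxkjsxxsinq" (len 14), cursors c4@1 c1@3 c2@7 c3@10, authorship ...11..22.3...
After op 8 (insert('e')): buffer="beiaesxkjesxxesinq" (len 18), cursors c4@2 c1@5 c2@10 c3@14, authorship .4..111..222.33...
Authorship (.=original, N=cursor N): . 4 . . 1 1 1 . . 2 2 2 . 3 3 . . .
Index 15: author = original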